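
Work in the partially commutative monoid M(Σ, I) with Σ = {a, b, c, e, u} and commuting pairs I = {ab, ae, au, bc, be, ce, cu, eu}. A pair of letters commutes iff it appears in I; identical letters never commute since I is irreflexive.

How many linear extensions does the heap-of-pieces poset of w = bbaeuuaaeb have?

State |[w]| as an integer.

#0=b has no predecessor
#1=b depends on [0:b]
#2=a has no predecessor
#3=e has no predecessor
#4=u depends on [1:b]
#5=u depends on [4:u]
#6=a depends on [2:a]
#7=a depends on [6:a]
#8=e depends on [3:e]
#9=b depends on [5:u]
sources: [0:b, 2:a, 3:e]
N(rest) = Σ N(rest − s) over sources s of rest; N(one piece) = 1:
  size 1 → [7]=1  [8]=1  [9]=1
  size 2 → [3,8]=1  [5,9]=1  [6,7]=1  [7,8]=2  [7,9]=2  [8,9]=2
  size 3 → [2,6,7]=1  [3,7,8]=3  [3,8,9]=3  [4,5,9]=1  [5,7,9]=3  [5,8,9]=3  [6,7,8]=3  [6,7,9]=3  [7,8,9]=6
  size 4 → [1,4,5,9]=1  [2,6,7,8]=4  [2,6,7,9]=4  [3,5,8,9]=6  [3,6,7,8]=6  [3,7,8,9]=12  [4,5,7,9]=4  [4,5,8,9]=4  [5,6,7,9]=6  [5,7,8,9]=12  [6,7,8,9]=12
  size 5 → [0,1,4,5,9]=1  [1,4,5,7,9]=5  [1,4,5,8,9]=5  [2,3,6,7,8]=10  [2,5,6,7,9]=10  [2,6,7,8,9]=20  [3,4,5,8,9]=10  [3,5,7,8,9]=30  [3,6,7,8,9]=30  [4,5,6,7,9]=10  [4,5,7,8,9]=20  [5,6,7,8,9]=30
  size 6 → [0,1,4,5,7,9]=6  [0,1,4,5,8,9]=6  [1,3,4,5,8,9]=15  [1,4,5,6,7,9]=15  [1,4,5,7,8,9]=30  [2,3,6,7,8,9]=60  [2,4,5,6,7,9]=20  [2,5,6,7,8,9]=60  [3,4,5,7,8,9]=60  [3,5,6,7,8,9]=90  [4,5,6,7,8,9]=60
  size 7 → [0,1,3,4,5,8,9]=21  [0,1,4,5,6,7,9]=21  [0,1,4,5,7,8,9]=42  [1,2,4,5,6,7,9]=35  [1,3,4,5,7,8,9]=105  [1,4,5,6,7,8,9]=105  [2,3,5,6,7,8,9]=210  [2,4,5,6,7,8,9]=140  [3,4,5,6,7,8,9]=210
  size 8 → [0,1,2,4,5,6,7,9]=56  [0,1,3,4,5,7,8,9]=168  [0,1,4,5,6,7,8,9]=168  [1,2,4,5,6,7,8,9]=280  [1,3,4,5,6,7,8,9]=420  [2,3,4,5,6,7,8,9]=560
  first=0(b) contributes 1260
  first=2(a) contributes 756
  first=3(e) contributes 504
|[w]| = 2520

2520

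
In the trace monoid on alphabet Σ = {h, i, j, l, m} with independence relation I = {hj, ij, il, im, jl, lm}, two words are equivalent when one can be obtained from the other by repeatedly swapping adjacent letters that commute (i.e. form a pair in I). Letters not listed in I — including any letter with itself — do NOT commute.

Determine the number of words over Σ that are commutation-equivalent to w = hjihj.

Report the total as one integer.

10

drop 0:h onto floor
drop 1:j onto floor
drop 2:i onto {0:h}
drop 3:h onto {2:i}
drop 4:j onto {1:j}
ground layer = {0:h, 1:j}
drop-orders for the pieces not yet dropped (sum over which currently-grounded one goes next):
  1 to go: {3} 1  {4} 1
  2 to go: {1,4} 1  {2,3} 1  {3,4} 2
  3 to go: {0,2,3} 1  {1,3,4} 3  {2,3,4} 3
  if 0:h drops first: 6 orders
  if 1:j drops first: 4 orders
heap linearizations: 10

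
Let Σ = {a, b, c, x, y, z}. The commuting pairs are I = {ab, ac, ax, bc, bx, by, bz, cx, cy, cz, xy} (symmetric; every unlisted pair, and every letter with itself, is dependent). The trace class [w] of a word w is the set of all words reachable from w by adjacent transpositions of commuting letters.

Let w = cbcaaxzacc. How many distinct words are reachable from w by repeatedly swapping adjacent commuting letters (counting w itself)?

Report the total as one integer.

3780

piece 0:c — minimal
piece 1:b — minimal
piece 2:c rests on {0:c}
piece 3:a — minimal
piece 4:a rests on {3:a}
piece 5:x — minimal
piece 6:z rests on {4:a, 5:x}
piece 7:a rests on {6:z}
piece 8:c rests on {2:c}
piece 9:c rests on {8:c}
minimal pieces: {0:c, 1:b, 3:a, 5:x}
ways to finish when only these pieces remain (= sum over removing one remaining piece with nothing left below it):
  1 left: {1}→1  {7}→1  {9}→1
  2 left: {1,7}→2  {1,9}→2  {6,7}→1  {7,9}→2  {8,9}→1
  3 left: {1,6,7}→3  {1,7,9}→6  {1,8,9}→3  {2,8,9}→1  {4,6,7}→1  {5,6,7}→1  {6,7,9}→3  {7,8,9}→3
  4 left: {0,2,8,9}→1  {1,2,8,9}→4  {1,4,6,7}→4  {1,5,6,7}→4  {1,6,7,9}→12  {1,7,8,9}→12  {2,7,8,9}→4  {3,4,6,7}→1  {4,5,6,7}→2  {4,6,7,9}→4  {5,6,7,9}→4  {6,7,8,9}→6
  5 left: {0,1,2,8,9}→5  {0,2,7,8,9}→5  {1,2,7,8,9}→20  {1,3,4,6,7}→5  {1,4,5,6,7}→10  {1,4,6,7,9}→20  {1,5,6,7,9}→20  {1,6,7,8,9}→30  {2,6,7,8,9}→10  {3,4,5,6,7}→3  {3,4,6,7,9}→5  {4,5,6,7,9}→10  {4,6,7,8,9}→10  {5,6,7,8,9}→10
  6 left: {0,1,2,7,8,9}→30  {0,2,6,7,8,9}→15  {1,2,6,7,8,9}→60  {1,3,4,5,6,7}→18  {1,3,4,6,7,9}→30  {1,4,5,6,7,9}→60  {1,4,6,7,8,9}→60  {1,5,6,7,8,9}→60  {2,4,6,7,8,9}→20  {2,5,6,7,8,9}→20  {3,4,5,6,7,9}→18  {3,4,6,7,8,9}→15  {4,5,6,7,8,9}→30
  7 left: {0,1,2,6,7,8,9}→105  {0,2,4,6,7,8,9}→35  {0,2,5,6,7,8,9}→35  {1,2,4,6,7,8,9}→140  {1,2,5,6,7,8,9}→140  {1,3,4,5,6,7,9}→126  {1,3,4,6,7,8,9}→105  {1,4,5,6,7,8,9}→210  {2,3,4,6,7,8,9}→35  {2,4,5,6,7,8,9}→70  {3,4,5,6,7,8,9}→63
  8 left: {0,1,2,4,6,7,8,9}→280  {0,1,2,5,6,7,8,9}→280  {0,2,3,4,6,7,8,9}→70  {0,2,4,5,6,7,8,9}→140  {1,2,3,4,6,7,8,9}→280  {1,2,4,5,6,7,8,9}→560  {1,3,4,5,6,7,8,9}→504  {2,3,4,5,6,7,8,9}→168
  placing 0:c first → 1512 extensions
  placing 1:b first → 378 extensions
  placing 3:a first → 1260 extensions
  placing 5:x first → 630 extensions
total linear extensions = 3780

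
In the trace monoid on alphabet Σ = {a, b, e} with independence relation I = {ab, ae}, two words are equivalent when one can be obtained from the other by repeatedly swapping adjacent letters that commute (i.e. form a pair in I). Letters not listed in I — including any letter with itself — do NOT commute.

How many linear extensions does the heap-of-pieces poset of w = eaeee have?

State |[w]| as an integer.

drop 0:e onto floor
drop 1:a onto floor
drop 2:e onto {0:e}
drop 3:e onto {2:e}
drop 4:e onto {3:e}
ground layer = {0:e, 1:a}
drop-orders for the pieces not yet dropped (sum over which currently-grounded one goes next):
  1 to go: {1} 1  {4} 1
  2 to go: {1,4} 2  {3,4} 1
  3 to go: {1,3,4} 3  {2,3,4} 1
  if 0:e drops first: 4 orders
  if 1:a drops first: 1 orders
heap linearizations: 5

5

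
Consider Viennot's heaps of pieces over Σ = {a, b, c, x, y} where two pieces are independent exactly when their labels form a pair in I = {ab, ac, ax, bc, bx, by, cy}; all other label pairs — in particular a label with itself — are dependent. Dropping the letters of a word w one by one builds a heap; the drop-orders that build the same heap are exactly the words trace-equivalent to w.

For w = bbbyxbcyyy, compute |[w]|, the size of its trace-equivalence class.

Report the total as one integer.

piece 0:b — minimal
piece 1:b rests on {0:b}
piece 2:b rests on {1:b}
piece 3:y — minimal
piece 4:x rests on {3:y}
piece 5:b rests on {2:b}
piece 6:c rests on {4:x}
piece 7:y rests on {4:x}
piece 8:y rests on {7:y}
piece 9:y rests on {8:y}
minimal pieces: {0:b, 3:y}
ways to finish when only these pieces remain (= sum over removing one remaining piece with nothing left below it):
  1 left: {5}→1  {6}→1  {9}→1
  2 left: {2,5}→1  {5,6}→2  {5,9}→2  {6,9}→2  {8,9}→1
  3 left: {1,2,5}→1  {2,5,6}→3  {2,5,9}→3  {5,6,9}→6  {5,8,9}→3  {6,8,9}→3  {7,8,9}→1
  4 left: {0,1,2,5}→1  {1,2,5,6}→4  {1,2,5,9}→4  {2,5,6,9}→12  {2,5,8,9}→6  {5,6,8,9}→12  {5,7,8,9}→4  {6,7,8,9}→4
  5 left: {0,1,2,5,6}→5  {0,1,2,5,9}→5  {1,2,5,6,9}→20  {1,2,5,8,9}→10  {2,5,6,8,9}→30  {2,5,7,8,9}→10  {4,6,7,8,9}→4  {5,6,7,8,9}→20
  6 left: {0,1,2,5,6,9}→30  {0,1,2,5,8,9}→15  {1,2,5,6,8,9}→60  {1,2,5,7,8,9}→20  {2,5,6,7,8,9}→60  {3,4,6,7,8,9}→4  {4,5,6,7,8,9}→24
  7 left: {0,1,2,5,6,8,9}→105  {0,1,2,5,7,8,9}→35  {1,2,5,6,7,8,9}→140  {2,4,5,6,7,8,9}→84  {3,4,5,6,7,8,9}→28
  8 left: {0,1,2,5,6,7,8,9}→280  {1,2,4,5,6,7,8,9}→224  {2,3,4,5,6,7,8,9}→112
  placing 0:b first → 336 extensions
  placing 3:y first → 504 extensions
total linear extensions = 840

840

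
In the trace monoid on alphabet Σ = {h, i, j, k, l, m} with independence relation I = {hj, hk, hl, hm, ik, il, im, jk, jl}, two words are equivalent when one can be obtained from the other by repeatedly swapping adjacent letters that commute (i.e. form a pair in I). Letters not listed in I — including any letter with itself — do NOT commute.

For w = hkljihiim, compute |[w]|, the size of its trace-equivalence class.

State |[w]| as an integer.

piece 0:h — minimal
piece 1:k — minimal
piece 2:l rests on {1:k}
piece 3:j — minimal
piece 4:i rests on {0:h, 3:j}
piece 5:h rests on {4:i}
piece 6:i rests on {5:h}
piece 7:i rests on {6:i}
piece 8:m rests on {2:l, 3:j}
minimal pieces: {0:h, 1:k, 3:j}
ways to finish when only these pieces remain (= sum over removing one remaining piece with nothing left below it):
  1 left: {7}→1  {8}→1
  2 left: {2,8}→1  {6,7}→1  {7,8}→2
  3 left: {1,2,8}→1  {2,7,8}→3  {5,6,7}→1  {6,7,8}→3
  4 left: {1,2,7,8}→4  {2,6,7,8}→6  {4,5,6,7}→1  {5,6,7,8}→4
  5 left: {0,4,5,6,7}→1  {1,2,6,7,8}→10  {2,5,6,7,8}→10  {4,5,6,7,8}→5
  6 left: {0,4,5,6,7,8}→6  {1,2,5,6,7,8}→20  {2,4,5,6,7,8}→15  {3,4,5,6,7,8}→5
  7 left: {0,2,4,5,6,7,8}→21  {0,3,4,5,6,7,8}→11  {1,2,4,5,6,7,8}→35  {2,3,4,5,6,7,8}→20
  placing 0:h first → 55 extensions
  placing 1:k first → 52 extensions
  placing 3:j first → 56 extensions
total linear extensions = 163

163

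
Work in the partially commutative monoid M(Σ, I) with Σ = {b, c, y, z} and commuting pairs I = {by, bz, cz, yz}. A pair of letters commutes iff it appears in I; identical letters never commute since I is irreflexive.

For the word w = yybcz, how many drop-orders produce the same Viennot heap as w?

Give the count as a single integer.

15

piece 0:y — minimal
piece 1:y rests on {0:y}
piece 2:b — minimal
piece 3:c rests on {1:y, 2:b}
piece 4:z — minimal
minimal pieces: {0:y, 2:b, 4:z}
ways to finish when only these pieces remain (= sum over removing one remaining piece with nothing left below it):
  1 left: {3}→1  {4}→1
  2 left: {1,3}→1  {2,3}→1  {3,4}→2
  3 left: {0,1,3}→1  {1,2,3}→2  {1,3,4}→3  {2,3,4}→3
  placing 0:y first → 8 extensions
  placing 2:b first → 4 extensions
  placing 4:z first → 3 extensions
total linear extensions = 15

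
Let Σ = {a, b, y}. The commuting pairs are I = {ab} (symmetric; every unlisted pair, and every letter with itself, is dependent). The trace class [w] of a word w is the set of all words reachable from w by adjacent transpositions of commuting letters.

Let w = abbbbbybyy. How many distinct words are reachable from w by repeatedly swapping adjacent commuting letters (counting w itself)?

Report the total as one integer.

piece 0:a — minimal
piece 1:b — minimal
piece 2:b rests on {1:b}
piece 3:b rests on {2:b}
piece 4:b rests on {3:b}
piece 5:b rests on {4:b}
piece 6:y rests on {0:a, 5:b}
piece 7:b rests on {6:y}
piece 8:y rests on {7:b}
piece 9:y rests on {8:y}
minimal pieces: {0:a, 1:b}
ways to finish when only these pieces remain (= sum over removing one remaining piece with nothing left below it):
  1 left: {9}→1
  2 left: {8,9}→1
  3 left: {7,8,9}→1
  4 left: {6,7,8,9}→1
  5 left: {0,6,7,8,9}→1  {5,6,7,8,9}→1
  6 left: {0,5,6,7,8,9}→2  {4,5,6,7,8,9}→1
  7 left: {0,4,5,6,7,8,9}→3  {3,4,5,6,7,8,9}→1
  8 left: {0,3,4,5,6,7,8,9}→4  {2,3,4,5,6,7,8,9}→1
  placing 0:a first → 1 extensions
  placing 1:b first → 5 extensions
total linear extensions = 6

6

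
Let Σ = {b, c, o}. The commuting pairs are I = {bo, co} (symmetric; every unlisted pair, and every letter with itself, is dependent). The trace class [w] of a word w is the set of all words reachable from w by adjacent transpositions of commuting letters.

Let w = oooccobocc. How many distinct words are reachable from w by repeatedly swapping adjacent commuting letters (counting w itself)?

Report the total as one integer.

piece 0:o — minimal
piece 1:o rests on {0:o}
piece 2:o rests on {1:o}
piece 3:c — minimal
piece 4:c rests on {3:c}
piece 5:o rests on {2:o}
piece 6:b rests on {4:c}
piece 7:o rests on {5:o}
piece 8:c rests on {6:b}
piece 9:c rests on {8:c}
minimal pieces: {0:o, 3:c}
ways to finish when only these pieces remain (= sum over removing one remaining piece with nothing left below it):
  1 left: {7}→1  {9}→1
  2 left: {5,7}→1  {7,9}→2  {8,9}→1
  3 left: {2,5,7}→1  {5,7,9}→3  {6,8,9}→1  {7,8,9}→3
  4 left: {1,2,5,7}→1  {2,5,7,9}→4  {4,6,8,9}→1  {5,7,8,9}→6  {6,7,8,9}→4
  5 left: {0,1,2,5,7}→1  {1,2,5,7,9}→5  {2,5,7,8,9}→10  {3,4,6,8,9}→1  {4,6,7,8,9}→5  {5,6,7,8,9}→10
  6 left: {0,1,2,5,7,9}→6  {1,2,5,7,8,9}→15  {2,5,6,7,8,9}→20  {3,4,6,7,8,9}→6  {4,5,6,7,8,9}→15
  7 left: {0,1,2,5,7,8,9}→21  {1,2,5,6,7,8,9}→35  {2,4,5,6,7,8,9}→35  {3,4,5,6,7,8,9}→21
  8 left: {0,1,2,5,6,7,8,9}→56  {1,2,4,5,6,7,8,9}→70  {2,3,4,5,6,7,8,9}→56
  placing 0:o first → 126 extensions
  placing 3:c first → 126 extensions
total linear extensions = 252

252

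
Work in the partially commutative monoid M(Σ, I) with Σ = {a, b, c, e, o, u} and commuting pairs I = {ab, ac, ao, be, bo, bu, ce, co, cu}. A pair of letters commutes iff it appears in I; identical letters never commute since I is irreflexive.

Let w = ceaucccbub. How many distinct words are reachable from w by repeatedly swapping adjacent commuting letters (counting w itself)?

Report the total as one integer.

210

piece 0:c — minimal
piece 1:e — minimal
piece 2:a rests on {1:e}
piece 3:u rests on {2:a}
piece 4:c rests on {0:c}
piece 5:c rests on {4:c}
piece 6:c rests on {5:c}
piece 7:b rests on {6:c}
piece 8:u rests on {3:u}
piece 9:b rests on {7:b}
minimal pieces: {0:c, 1:e}
ways to finish when only these pieces remain (= sum over removing one remaining piece with nothing left below it):
  1 left: {8}→1  {9}→1
  2 left: {3,8}→1  {7,9}→1  {8,9}→2
  3 left: {2,3,8}→1  {3,8,9}→3  {6,7,9}→1  {7,8,9}→3
  4 left: {1,2,3,8}→1  {2,3,8,9}→4  {3,7,8,9}→6  {5,6,7,9}→1  {6,7,8,9}→4
  5 left: {1,2,3,8,9}→5  {2,3,7,8,9}→10  {3,6,7,8,9}→10  {4,5,6,7,9}→1  {5,6,7,8,9}→5
  6 left: {0,4,5,6,7,9}→1  {1,2,3,7,8,9}→15  {2,3,6,7,8,9}→20  {3,5,6,7,8,9}→15  {4,5,6,7,8,9}→6
  7 left: {0,4,5,6,7,8,9}→7  {1,2,3,6,7,8,9}→35  {2,3,5,6,7,8,9}→35  {3,4,5,6,7,8,9}→21
  8 left: {0,3,4,5,6,7,8,9}→28  {1,2,3,5,6,7,8,9}→70  {2,3,4,5,6,7,8,9}→56
  placing 0:c first → 126 extensions
  placing 1:e first → 84 extensions
total linear extensions = 210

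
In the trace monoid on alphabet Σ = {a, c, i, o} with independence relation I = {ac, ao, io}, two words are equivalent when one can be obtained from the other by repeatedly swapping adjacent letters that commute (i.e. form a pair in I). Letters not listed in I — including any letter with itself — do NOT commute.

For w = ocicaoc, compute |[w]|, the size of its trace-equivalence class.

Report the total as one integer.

4

0(o) covers ∅
1(c) covers 0:o
2(i) covers 1:c
3(c) covers 2:i
4(a) covers 2:i
5(o) covers 3:c
6(c) covers 5:o
floor of heap: 0:o
completions by unplaced set U, small U first (add the entries for U minus each lowest piece of U):
  |U|=1: {4}:1  {6}:1
  |U|=2: {4,6}:2  {5,6}:1
  |U|=3: {3,5,6}:1  {4,5,6}:3
  |U|=4: {3,4,5,6}:4
  |U|=5: {2,3,4,5,6}:4
  start at 0(o): 4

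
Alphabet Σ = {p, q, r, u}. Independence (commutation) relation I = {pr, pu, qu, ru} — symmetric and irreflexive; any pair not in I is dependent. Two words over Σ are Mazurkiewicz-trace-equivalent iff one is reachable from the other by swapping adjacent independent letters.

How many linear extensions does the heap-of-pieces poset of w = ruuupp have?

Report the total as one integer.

60

piece 0:r — minimal
piece 1:u — minimal
piece 2:u rests on {1:u}
piece 3:u rests on {2:u}
piece 4:p — minimal
piece 5:p rests on {4:p}
minimal pieces: {0:r, 1:u, 4:p}
ways to finish when only these pieces remain (= sum over removing one remaining piece with nothing left below it):
  1 left: {0}→1  {3}→1  {5}→1
  2 left: {0,3}→2  {0,5}→2  {2,3}→1  {3,5}→2  {4,5}→1
  3 left: {0,2,3}→3  {0,3,5}→6  {0,4,5}→3  {1,2,3}→1  {2,3,5}→3  {3,4,5}→3
  4 left: {0,1,2,3}→4  {0,2,3,5}→12  {0,3,4,5}→12  {1,2,3,5}→4  {2,3,4,5}→6
  placing 0:r first → 10 extensions
  placing 1:u first → 30 extensions
  placing 4:p first → 20 extensions
total linear extensions = 60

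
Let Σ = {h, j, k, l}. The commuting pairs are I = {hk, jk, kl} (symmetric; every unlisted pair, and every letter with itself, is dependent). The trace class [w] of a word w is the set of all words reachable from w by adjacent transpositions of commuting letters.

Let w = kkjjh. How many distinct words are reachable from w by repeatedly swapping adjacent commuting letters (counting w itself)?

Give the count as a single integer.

drop 0:k onto floor
drop 1:k onto {0:k}
drop 2:j onto floor
drop 3:j onto {2:j}
drop 4:h onto {3:j}
ground layer = {0:k, 2:j}
drop-orders for the pieces not yet dropped (sum over which currently-grounded one goes next):
  1 to go: {1} 1  {4} 1
  2 to go: {0,1} 1  {1,4} 2  {3,4} 1
  3 to go: {0,1,4} 3  {1,3,4} 3  {2,3,4} 1
  if 0:k drops first: 4 orders
  if 2:j drops first: 6 orders
heap linearizations: 10

10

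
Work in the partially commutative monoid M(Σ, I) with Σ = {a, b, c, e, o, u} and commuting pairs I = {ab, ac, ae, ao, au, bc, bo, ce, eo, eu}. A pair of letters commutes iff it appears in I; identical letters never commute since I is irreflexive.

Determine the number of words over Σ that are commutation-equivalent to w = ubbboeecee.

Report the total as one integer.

36

#0=u has no predecessor
#1=b depends on [0:u]
#2=b depends on [1:b]
#3=b depends on [2:b]
#4=o depends on [0:u]
#5=e depends on [3:b]
#6=e depends on [5:e]
#7=c depends on [4:o]
#8=e depends on [6:e]
#9=e depends on [8:e]
sources: [0:u]
N(rest) = Σ N(rest − s) over sources s of rest; N(one piece) = 1:
  size 1 → [7]=1  [9]=1
  size 2 → [4,7]=1  [7,9]=2  [8,9]=1
  size 3 → [4,7,9]=3  [6,8,9]=1  [7,8,9]=3
  size 4 → [4,7,8,9]=6  [5,6,8,9]=1  [6,7,8,9]=4
  size 5 → [3,5,6,8,9]=1  [4,6,7,8,9]=10  [5,6,7,8,9]=5
  size 6 → [2,3,5,6,8,9]=1  [3,5,6,7,8,9]=6  [4,5,6,7,8,9]=15
  size 7 → [1,2,3,5,6,8,9]=1  [2,3,5,6,7,8,9]=7  [3,4,5,6,7,8,9]=21
  size 8 → [1,2,3,5,6,7,8,9]=8  [2,3,4,5,6,7,8,9]=28
  first=0(u) contributes 36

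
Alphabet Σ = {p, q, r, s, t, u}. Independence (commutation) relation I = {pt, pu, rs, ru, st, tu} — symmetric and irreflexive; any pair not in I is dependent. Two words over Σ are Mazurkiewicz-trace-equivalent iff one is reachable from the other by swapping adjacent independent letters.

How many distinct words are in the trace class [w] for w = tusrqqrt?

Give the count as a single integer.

#0=t has no predecessor
#1=u has no predecessor
#2=s depends on [1:u]
#3=r depends on [0:t]
#4=q depends on [2:s, 3:r]
#5=q depends on [4:q]
#6=r depends on [5:q]
#7=t depends on [6:r]
sources: [0:t, 1:u]
N(rest) = Σ N(rest − s) over sources s of rest; N(one piece) = 1:
  size 1 → [7]=1
  size 2 → [6,7]=1
  size 3 → [5,6,7]=1
  size 4 → [4,5,6,7]=1
  size 5 → [2,4,5,6,7]=1  [3,4,5,6,7]=1
  size 6 → [0,3,4,5,6,7]=1  [1,2,4,5,6,7]=1  [2,3,4,5,6,7]=2
  first=0(t) contributes 3
  first=1(u) contributes 3
|[w]| = 6

6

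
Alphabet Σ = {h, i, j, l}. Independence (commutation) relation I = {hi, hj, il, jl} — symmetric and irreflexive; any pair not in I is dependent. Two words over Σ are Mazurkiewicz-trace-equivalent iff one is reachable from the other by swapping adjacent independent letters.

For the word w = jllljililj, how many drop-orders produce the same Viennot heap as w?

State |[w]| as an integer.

252

drop 0:j onto floor
drop 1:l onto floor
drop 2:l onto {1:l}
drop 3:l onto {2:l}
drop 4:j onto {0:j}
drop 5:i onto {4:j}
drop 6:l onto {3:l}
drop 7:i onto {5:i}
drop 8:l onto {6:l}
drop 9:j onto {7:i}
ground layer = {0:j, 1:l}
drop-orders for the pieces not yet dropped (sum over which currently-grounded one goes next):
  1 to go: {8} 1  {9} 1
  2 to go: {6,8} 1  {7,9} 1  {8,9} 2
  3 to go: {3,6,8} 1  {5,7,9} 1  {6,8,9} 3  {7,8,9} 3
  4 to go: {2,3,6,8} 1  {3,6,8,9} 4  {4,5,7,9} 1  {5,7,8,9} 4  {6,7,8,9} 6
  5 to go: {0,4,5,7,9} 1  {1,2,3,6,8} 1  {2,3,6,8,9} 5  {3,6,7,8,9} 10  {4,5,7,8,9} 5  {5,6,7,8,9} 10
  6 to go: {0,4,5,7,8,9} 6  {1,2,3,6,8,9} 6  {2,3,6,7,8,9} 15  {3,5,6,7,8,9} 20  {4,5,6,7,8,9} 15
  7 to go: {0,4,5,6,7,8,9} 21  {1,2,3,6,7,8,9} 21  {2,3,5,6,7,8,9} 35  {3,4,5,6,7,8,9} 35
  8 to go: {0,3,4,5,6,7,8,9} 56  {1,2,3,5,6,7,8,9} 56  {2,3,4,5,6,7,8,9} 70
  if 0:j drops first: 126 orders
  if 1:l drops first: 126 orders
heap linearizations: 252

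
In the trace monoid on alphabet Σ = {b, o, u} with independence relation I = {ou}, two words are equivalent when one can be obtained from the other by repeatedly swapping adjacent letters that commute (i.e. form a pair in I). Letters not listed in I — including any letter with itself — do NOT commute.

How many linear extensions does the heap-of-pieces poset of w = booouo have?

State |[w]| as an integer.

#0=b has no predecessor
#1=o depends on [0:b]
#2=o depends on [1:o]
#3=o depends on [2:o]
#4=u depends on [0:b]
#5=o depends on [3:o]
sources: [0:b]
N(rest) = Σ N(rest − s) over sources s of rest; N(one piece) = 1:
  size 1 → [4]=1  [5]=1
  size 2 → [3,5]=1  [4,5]=2
  size 3 → [2,3,5]=1  [3,4,5]=3
  size 4 → [1,2,3,5]=1  [2,3,4,5]=4
  first=0(b) contributes 5

5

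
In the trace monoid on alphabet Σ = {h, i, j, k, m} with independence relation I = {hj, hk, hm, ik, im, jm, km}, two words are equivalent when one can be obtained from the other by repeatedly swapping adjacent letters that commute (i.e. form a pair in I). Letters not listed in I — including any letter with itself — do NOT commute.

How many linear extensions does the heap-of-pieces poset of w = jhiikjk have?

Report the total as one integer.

7

drop 0:j onto floor
drop 1:h onto floor
drop 2:i onto {0:j, 1:h}
drop 3:i onto {2:i}
drop 4:k onto {0:j}
drop 5:j onto {3:i, 4:k}
drop 6:k onto {5:j}
ground layer = {0:j, 1:h}
drop-orders for the pieces not yet dropped (sum over which currently-grounded one goes next):
  1 to go: {6} 1
  2 to go: {5,6} 1
  3 to go: {3,5,6} 1  {4,5,6} 1
  4 to go: {2,3,5,6} 1  {3,4,5,6} 2
  5 to go: {1,2,3,5,6} 1  {2,3,4,5,6} 3
  if 0:j drops first: 4 orders
  if 1:h drops first: 3 orders
heap linearizations: 7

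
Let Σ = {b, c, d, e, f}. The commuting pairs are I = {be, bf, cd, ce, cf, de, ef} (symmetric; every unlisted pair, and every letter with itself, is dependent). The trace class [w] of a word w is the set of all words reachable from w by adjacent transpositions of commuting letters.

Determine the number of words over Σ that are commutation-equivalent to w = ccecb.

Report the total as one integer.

5

piece 0:c — minimal
piece 1:c rests on {0:c}
piece 2:e — minimal
piece 3:c rests on {1:c}
piece 4:b rests on {3:c}
minimal pieces: {0:c, 2:e}
ways to finish when only these pieces remain (= sum over removing one remaining piece with nothing left below it):
  1 left: {2}→1  {4}→1
  2 left: {2,4}→2  {3,4}→1
  3 left: {1,3,4}→1  {2,3,4}→3
  placing 0:c first → 4 extensions
  placing 2:e first → 1 extensions
total linear extensions = 5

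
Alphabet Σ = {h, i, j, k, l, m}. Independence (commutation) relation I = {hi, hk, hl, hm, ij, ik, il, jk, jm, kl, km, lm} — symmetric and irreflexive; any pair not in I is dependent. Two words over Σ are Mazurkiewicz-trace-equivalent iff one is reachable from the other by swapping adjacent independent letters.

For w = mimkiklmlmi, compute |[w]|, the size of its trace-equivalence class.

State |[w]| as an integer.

1980

piece 0:m — minimal
piece 1:i rests on {0:m}
piece 2:m rests on {1:i}
piece 3:k — minimal
piece 4:i rests on {2:m}
piece 5:k rests on {3:k}
piece 6:l — minimal
piece 7:m rests on {4:i}
piece 8:l rests on {6:l}
piece 9:m rests on {7:m}
piece 10:i rests on {9:m}
minimal pieces: {0:m, 3:k, 6:l}
ways to finish when only these pieces remain (= sum over removing one remaining piece with nothing left below it):
  1 left: {5}→1  {8}→1  {10}→1
  2 left: {3,5}→1  {5,8}→2  {5,10}→2  {6,8}→1  {8,10}→2  {9,10}→1
  3 left: {3,5,8}→3  {3,5,10}→3  {5,6,8}→3  {5,8,10}→6  {5,9,10}→3  {6,8,10}→3  {7,9,10}→1  {8,9,10}→3
  4 left: {3,5,6,8}→6  {3,5,8,10}→12  {3,5,9,10}→6  {4,7,9,10}→1  {5,6,8,10}→12  {5,7,9,10}→4  {5,8,9,10}→12  {6,8,9,10}→6  {7,8,9,10}→4
  5 left: {2,4,7,9,10}→1  {3,5,6,8,10}→30  {3,5,7,9,10}→10  {3,5,8,9,10}→30  {4,5,7,9,10}→5  {4,7,8,9,10}→5  {5,6,8,9,10}→30  {5,7,8,9,10}→20  {6,7,8,9,10}→10
  6 left: {1,2,4,7,9,10}→1  {2,4,5,7,9,10}→6  {2,4,7,8,9,10}→6  {3,4,5,7,9,10}→15  {3,5,6,8,9,10}→90  {3,5,7,8,9,10}→60  {4,5,7,8,9,10}→30  {4,6,7,8,9,10}→15  {5,6,7,8,9,10}→60
  7 left: {0,1,2,4,7,9,10}→1  {1,2,4,5,7,9,10}→7  {1,2,4,7,8,9,10}→7  {2,3,4,5,7,9,10}→21  {2,4,5,7,8,9,10}→42  {2,4,6,7,8,9,10}→21  {3,4,5,7,8,9,10}→105  {3,5,6,7,8,9,10}→210  {4,5,6,7,8,9,10}→105
  8 left: {0,1,2,4,5,7,9,10}→8  {0,1,2,4,7,8,9,10}→8  {1,2,3,4,5,7,9,10}→28  {1,2,4,5,7,8,9,10}→56  {1,2,4,6,7,8,9,10}→28  {2,3,4,5,7,8,9,10}→168  {2,4,5,6,7,8,9,10}→168  {3,4,5,6,7,8,9,10}→420
  9 left: {0,1,2,3,4,5,7,9,10}→36  {0,1,2,4,5,7,8,9,10}→72  {0,1,2,4,6,7,8,9,10}→36  {1,2,3,4,5,7,8,9,10}→252  {1,2,4,5,6,7,8,9,10}→252  {2,3,4,5,6,7,8,9,10}→756
  placing 0:m first → 1260 extensions
  placing 3:k first → 360 extensions
  placing 6:l first → 360 extensions
total linear extensions = 1980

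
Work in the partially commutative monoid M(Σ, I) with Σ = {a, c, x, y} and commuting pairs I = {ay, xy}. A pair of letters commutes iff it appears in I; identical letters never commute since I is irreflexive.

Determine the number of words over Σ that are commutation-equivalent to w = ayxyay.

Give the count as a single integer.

20

piece 0:a — minimal
piece 1:y — minimal
piece 2:x rests on {0:a}
piece 3:y rests on {1:y}
piece 4:a rests on {2:x}
piece 5:y rests on {3:y}
minimal pieces: {0:a, 1:y}
ways to finish when only these pieces remain (= sum over removing one remaining piece with nothing left below it):
  1 left: {4}→1  {5}→1
  2 left: {2,4}→1  {3,5}→1  {4,5}→2
  3 left: {0,2,4}→1  {1,3,5}→1  {2,4,5}→3  {3,4,5}→3
  4 left: {0,2,4,5}→4  {1,3,4,5}→4  {2,3,4,5}→6
  placing 0:a first → 10 extensions
  placing 1:y first → 10 extensions
total linear extensions = 20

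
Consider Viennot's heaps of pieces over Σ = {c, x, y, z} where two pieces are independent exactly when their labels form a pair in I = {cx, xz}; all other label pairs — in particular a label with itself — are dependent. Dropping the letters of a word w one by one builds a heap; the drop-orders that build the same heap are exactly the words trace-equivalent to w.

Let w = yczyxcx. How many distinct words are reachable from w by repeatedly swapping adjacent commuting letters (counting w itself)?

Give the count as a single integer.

3

#0=y has no predecessor
#1=c depends on [0:y]
#2=z depends on [1:c]
#3=y depends on [2:z]
#4=x depends on [3:y]
#5=c depends on [3:y]
#6=x depends on [4:x]
sources: [0:y]
N(rest) = Σ N(rest − s) over sources s of rest; N(one piece) = 1:
  size 1 → [5]=1  [6]=1
  size 2 → [4,6]=1  [5,6]=2
  size 3 → [4,5,6]=3
  size 4 → [3,4,5,6]=3
  size 5 → [2,3,4,5,6]=3
  first=0(y) contributes 3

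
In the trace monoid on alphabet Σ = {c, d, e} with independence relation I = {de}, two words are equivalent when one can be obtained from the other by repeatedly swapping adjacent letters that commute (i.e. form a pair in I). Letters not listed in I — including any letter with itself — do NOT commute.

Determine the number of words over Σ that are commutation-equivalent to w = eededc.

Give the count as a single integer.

10

0(e) covers ∅
1(e) covers 0:e
2(d) covers ∅
3(e) covers 1:e
4(d) covers 2:d
5(c) covers 3:e, 4:d
floor of heap: 0:e, 2:d
completions by unplaced set U, small U first (add the entries for U minus each lowest piece of U):
  |U|=1: {5}:1
  |U|=2: {3,5}:1  {4,5}:1
  |U|=3: {1,3,5}:1  {2,4,5}:1  {3,4,5}:2
  |U|=4: {0,1,3,5}:1  {1,3,4,5}:3  {2,3,4,5}:3
  start at 0(e): 6
  start at 2(d): 4
sum over floor = 10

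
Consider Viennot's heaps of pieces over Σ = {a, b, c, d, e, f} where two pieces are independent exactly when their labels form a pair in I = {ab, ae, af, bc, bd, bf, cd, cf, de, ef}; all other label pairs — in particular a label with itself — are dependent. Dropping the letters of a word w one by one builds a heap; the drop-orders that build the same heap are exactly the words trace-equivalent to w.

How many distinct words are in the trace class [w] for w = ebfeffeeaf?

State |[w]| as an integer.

piece 0:e — minimal
piece 1:b rests on {0:e}
piece 2:f — minimal
piece 3:e rests on {1:b}
piece 4:f rests on {2:f}
piece 5:f rests on {4:f}
piece 6:e rests on {3:e}
piece 7:e rests on {6:e}
piece 8:a — minimal
piece 9:f rests on {5:f}
minimal pieces: {0:e, 2:f, 8:a}
ways to finish when only these pieces remain (= sum over removing one remaining piece with nothing left below it):
  1 left: {7}→1  {8}→1  {9}→1
  2 left: {5,9}→1  {6,7}→1  {7,8}→2  {7,9}→2  {8,9}→2
  3 left: {3,6,7}→1  {4,5,9}→1  {5,7,9}→3  {5,8,9}→3  {6,7,8}→3  {6,7,9}→3  {7,8,9}→6
  4 left: {1,3,6,7}→1  {2,4,5,9}→1  {3,6,7,8}→4  {3,6,7,9}→4  {4,5,7,9}→4  {4,5,8,9}→4  {5,6,7,9}→6  {5,7,8,9}→12  {6,7,8,9}→12
  5 left: {0,1,3,6,7}→1  {1,3,6,7,8}→5  {1,3,6,7,9}→5  {2,4,5,7,9}→5  {2,4,5,8,9}→5  {3,5,6,7,9}→10  {3,6,7,8,9}→20  {4,5,6,7,9}→10  {4,5,7,8,9}→20  {5,6,7,8,9}→30
  6 left: {0,1,3,6,7,8}→6  {0,1,3,6,7,9}→6  {1,3,5,6,7,9}→15  {1,3,6,7,8,9}→30  {2,4,5,6,7,9}→15  {2,4,5,7,8,9}→30  {3,4,5,6,7,9}→20  {3,5,6,7,8,9}→60  {4,5,6,7,8,9}→60
  7 left: {0,1,3,5,6,7,9}→21  {0,1,3,6,7,8,9}→42  {1,3,4,5,6,7,9}→35  {1,3,5,6,7,8,9}→105  {2,3,4,5,6,7,9}→35  {2,4,5,6,7,8,9}→105  {3,4,5,6,7,8,9}→140
  8 left: {0,1,3,4,5,6,7,9}→56  {0,1,3,5,6,7,8,9}→168  {1,2,3,4,5,6,7,9}→70  {1,3,4,5,6,7,8,9}→280  {2,3,4,5,6,7,8,9}→280
  placing 0:e first → 630 extensions
  placing 2:f first → 504 extensions
  placing 8:a first → 126 extensions
total linear extensions = 1260

1260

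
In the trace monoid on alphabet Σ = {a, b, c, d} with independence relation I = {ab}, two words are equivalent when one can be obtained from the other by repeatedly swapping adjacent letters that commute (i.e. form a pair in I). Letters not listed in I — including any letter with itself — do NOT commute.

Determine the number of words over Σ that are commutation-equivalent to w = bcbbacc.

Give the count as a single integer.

drop 0:b onto floor
drop 1:c onto {0:b}
drop 2:b onto {1:c}
drop 3:b onto {2:b}
drop 4:a onto {1:c}
drop 5:c onto {3:b, 4:a}
drop 6:c onto {5:c}
ground layer = {0:b}
drop-orders for the pieces not yet dropped (sum over which currently-grounded one goes next):
  1 to go: {6} 1
  2 to go: {5,6} 1
  3 to go: {3,5,6} 1  {4,5,6} 1
  4 to go: {2,3,5,6} 1  {3,4,5,6} 2
  5 to go: {2,3,4,5,6} 3
  if 0:b drops first: 3 orders

3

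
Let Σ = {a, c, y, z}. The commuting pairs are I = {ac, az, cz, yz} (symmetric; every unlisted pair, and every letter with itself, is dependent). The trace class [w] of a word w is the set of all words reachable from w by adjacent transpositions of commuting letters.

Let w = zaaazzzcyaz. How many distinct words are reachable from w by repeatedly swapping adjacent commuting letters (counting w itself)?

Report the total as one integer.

0(z) covers ∅
1(a) covers ∅
2(a) covers 1:a
3(a) covers 2:a
4(z) covers 0:z
5(z) covers 4:z
6(z) covers 5:z
7(c) covers ∅
8(y) covers 3:a, 7:c
9(a) covers 8:y
10(z) covers 6:z
floor of heap: 0:z, 1:a, 7:c
completions by unplaced set U, small U first (add the entries for U minus each lowest piece of U):
  |U|=1: {9}:1  {10}:1
  |U|=2: {6,10}:1  {8,9}:1  {9,10}:2
  |U|=3: {3,8,9}:1  {5,6,10}:1  {6,9,10}:3  {7,8,9}:1  {8,9,10}:3
  |U|=4: {2,3,8,9}:1  {3,7,8,9}:2  {3,8,9,10}:4  {4,5,6,10}:1  {5,6,9,10}:4  {6,8,9,10}:6  {7,8,9,10}:4
  |U|=5: {0,4,5,6,10}:1  {1,2,3,8,9}:1  {2,3,7,8,9}:3  {2,3,8,9,10}:5  {3,6,8,9,10}:10  {3,7,8,9,10}:10  {4,5,6,9,10}:5  {5,6,8,9,10}:10  {6,7,8,9,10}:10
  |U|=6: {0,4,5,6,9,10}:6  {1,2,3,7,8,9}:4  {1,2,3,8,9,10}:6  {2,3,6,8,9,10}:15  {2,3,7,8,9,10}:18  {3,5,6,8,9,10}:20  {3,6,7,8,9,10}:30  {4,5,6,8,9,10}:15  {5,6,7,8,9,10}:20
  |U|=7: {0,4,5,6,8,9,10}:21  {1,2,3,6,8,9,10}:21  {1,2,3,7,8,9,10}:28  {2,3,5,6,8,9,10}:35  {2,3,6,7,8,9,10}:63  {3,4,5,6,8,9,10}:35  {3,5,6,7,8,9,10}:70  {4,5,6,7,8,9,10}:35
  |U|=8: {0,3,4,5,6,8,9,10}:56  {0,4,5,6,7,8,9,10}:56  {1,2,3,5,6,8,9,10}:56  {1,2,3,6,7,8,9,10}:112  {2,3,4,5,6,8,9,10}:70  {2,3,5,6,7,8,9,10}:168  {3,4,5,6,7,8,9,10}:140
  |U|=9: {0,2,3,4,5,6,8,9,10}:126  {0,3,4,5,6,7,8,9,10}:252  {1,2,3,4,5,6,8,9,10}:126  {1,2,3,5,6,7,8,9,10}:336  {2,3,4,5,6,7,8,9,10}:378
  start at 0(z): 840
  start at 1(a): 756
  start at 7(c): 252
sum over floor = 1848

1848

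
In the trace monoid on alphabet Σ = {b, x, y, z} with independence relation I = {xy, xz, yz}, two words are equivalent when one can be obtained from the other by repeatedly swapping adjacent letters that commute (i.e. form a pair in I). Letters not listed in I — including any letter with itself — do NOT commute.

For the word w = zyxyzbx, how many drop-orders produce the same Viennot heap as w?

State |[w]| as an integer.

30

piece 0:z — minimal
piece 1:y — minimal
piece 2:x — minimal
piece 3:y rests on {1:y}
piece 4:z rests on {0:z}
piece 5:b rests on {2:x, 3:y, 4:z}
piece 6:x rests on {5:b}
minimal pieces: {0:z, 1:y, 2:x}
ways to finish when only these pieces remain (= sum over removing one remaining piece with nothing left below it):
  1 left: {6}→1
  2 left: {5,6}→1
  3 left: {2,5,6}→1  {3,5,6}→1  {4,5,6}→1
  4 left: {0,4,5,6}→1  {1,3,5,6}→1  {2,3,5,6}→2  {2,4,5,6}→2  {3,4,5,6}→2
  5 left: {0,2,4,5,6}→3  {0,3,4,5,6}→3  {1,2,3,5,6}→3  {1,3,4,5,6}→3  {2,3,4,5,6}→6
  placing 0:z first → 12 extensions
  placing 1:y first → 12 extensions
  placing 2:x first → 6 extensions
total linear extensions = 30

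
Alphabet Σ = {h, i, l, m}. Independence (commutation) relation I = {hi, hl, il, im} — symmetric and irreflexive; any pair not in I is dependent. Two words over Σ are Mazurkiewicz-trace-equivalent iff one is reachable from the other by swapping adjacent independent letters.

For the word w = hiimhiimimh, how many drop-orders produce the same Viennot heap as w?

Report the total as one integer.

462

drop 0:h onto floor
drop 1:i onto floor
drop 2:i onto {1:i}
drop 3:m onto {0:h}
drop 4:h onto {3:m}
drop 5:i onto {2:i}
drop 6:i onto {5:i}
drop 7:m onto {4:h}
drop 8:i onto {6:i}
drop 9:m onto {7:m}
drop 10:h onto {9:m}
ground layer = {0:h, 1:i}
drop-orders for the pieces not yet dropped (sum over which currently-grounded one goes next):
  1 to go: {8} 1  {10} 1
  2 to go: {6,8} 1  {8,10} 2  {9,10} 1
  3 to go: {5,6,8} 1  {6,8,10} 3  {7,9,10} 1  {8,9,10} 3
  4 to go: {2,5,6,8} 1  {4,7,9,10} 1  {5,6,8,10} 4  {6,8,9,10} 6  {7,8,9,10} 4
  5 to go: {1,2,5,6,8} 1  {2,5,6,8,10} 5  {3,4,7,9,10} 1  {4,7,8,9,10} 5  {5,6,8,9,10} 10  {6,7,8,9,10} 10
  6 to go: {0,3,4,7,9,10} 1  {1,2,5,6,8,10} 6  {2,5,6,8,9,10} 15  {3,4,7,8,9,10} 6  {4,6,7,8,9,10} 15  {5,6,7,8,9,10} 20
  7 to go: {0,3,4,7,8,9,10} 7  {1,2,5,6,8,9,10} 21  {2,5,6,7,8,9,10} 35  {3,4,6,7,8,9,10} 21  {4,5,6,7,8,9,10} 35
  8 to go: {0,3,4,6,7,8,9,10} 28  {1,2,5,6,7,8,9,10} 56  {2,4,5,6,7,8,9,10} 70  {3,4,5,6,7,8,9,10} 56
  9 to go: {0,3,4,5,6,7,8,9,10} 84  {1,2,4,5,6,7,8,9,10} 126  {2,3,4,5,6,7,8,9,10} 126
  if 0:h drops first: 252 orders
  if 1:i drops first: 210 orders
heap linearizations: 462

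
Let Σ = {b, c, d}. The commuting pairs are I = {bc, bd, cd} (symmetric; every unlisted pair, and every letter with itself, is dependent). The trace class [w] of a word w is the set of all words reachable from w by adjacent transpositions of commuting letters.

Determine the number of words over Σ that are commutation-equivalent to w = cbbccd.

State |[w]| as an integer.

0(c) covers ∅
1(b) covers ∅
2(b) covers 1:b
3(c) covers 0:c
4(c) covers 3:c
5(d) covers ∅
floor of heap: 0:c, 1:b, 5:d
completions by unplaced set U, small U first (add the entries for U minus each lowest piece of U):
  |U|=1: {2}:1  {4}:1  {5}:1
  |U|=2: {1,2}:1  {2,4}:2  {2,5}:2  {3,4}:1  {4,5}:2
  |U|=3: {0,3,4}:1  {1,2,4}:3  {1,2,5}:3  {2,3,4}:3  {2,4,5}:6  {3,4,5}:3
  |U|=4: {0,2,3,4}:4  {0,3,4,5}:4  {1,2,3,4}:6  {1,2,4,5}:12  {2,3,4,5}:12
  start at 0(c): 30
  start at 1(b): 20
  start at 5(d): 10
sum over floor = 60

60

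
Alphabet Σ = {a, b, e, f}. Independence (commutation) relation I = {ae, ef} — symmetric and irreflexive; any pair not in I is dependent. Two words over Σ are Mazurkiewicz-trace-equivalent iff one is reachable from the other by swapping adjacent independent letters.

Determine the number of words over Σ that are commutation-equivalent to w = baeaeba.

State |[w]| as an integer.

drop 0:b onto floor
drop 1:a onto {0:b}
drop 2:e onto {0:b}
drop 3:a onto {1:a}
drop 4:e onto {2:e}
drop 5:b onto {3:a, 4:e}
drop 6:a onto {5:b}
ground layer = {0:b}
drop-orders for the pieces not yet dropped (sum over which currently-grounded one goes next):
  1 to go: {6} 1
  2 to go: {5,6} 1
  3 to go: {3,5,6} 1  {4,5,6} 1
  4 to go: {1,3,5,6} 1  {2,4,5,6} 1  {3,4,5,6} 2
  5 to go: {1,3,4,5,6} 3  {2,3,4,5,6} 3
  if 0:b drops first: 6 orders

6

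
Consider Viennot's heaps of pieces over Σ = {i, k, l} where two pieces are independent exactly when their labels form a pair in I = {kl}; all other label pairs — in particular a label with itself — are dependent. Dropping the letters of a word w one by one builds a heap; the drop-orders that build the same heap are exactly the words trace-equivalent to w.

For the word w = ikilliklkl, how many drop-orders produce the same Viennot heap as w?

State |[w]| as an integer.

drop 0:i onto floor
drop 1:k onto {0:i}
drop 2:i onto {1:k}
drop 3:l onto {2:i}
drop 4:l onto {3:l}
drop 5:i onto {4:l}
drop 6:k onto {5:i}
drop 7:l onto {5:i}
drop 8:k onto {6:k}
drop 9:l onto {7:l}
ground layer = {0:i}
drop-orders for the pieces not yet dropped (sum over which currently-grounded one goes next):
  1 to go: {8} 1  {9} 1
  2 to go: {6,8} 1  {7,9} 1  {8,9} 2
  3 to go: {6,8,9} 3  {7,8,9} 3
  4 to go: {6,7,8,9} 6
  5 to go: {5,6,7,8,9} 6
  6 to go: {4,5,6,7,8,9} 6
  7 to go: {3,4,5,6,7,8,9} 6
  8 to go: {2,3,4,5,6,7,8,9} 6
  if 0:i drops first: 6 orders

6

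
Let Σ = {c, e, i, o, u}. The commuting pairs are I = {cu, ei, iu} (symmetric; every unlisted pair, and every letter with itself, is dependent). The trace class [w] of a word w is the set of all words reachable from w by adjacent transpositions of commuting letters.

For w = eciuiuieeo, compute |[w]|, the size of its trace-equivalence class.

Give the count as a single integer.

65

drop 0:e onto floor
drop 1:c onto {0:e}
drop 2:i onto {1:c}
drop 3:u onto {0:e}
drop 4:i onto {2:i}
drop 5:u onto {3:u}
drop 6:i onto {4:i}
drop 7:e onto {1:c, 5:u}
drop 8:e onto {7:e}
drop 9:o onto {6:i, 8:e}
ground layer = {0:e}
drop-orders for the pieces not yet dropped (sum over which currently-grounded one goes next):
  1 to go: {9} 1
  2 to go: {6,9} 1  {8,9} 1
  3 to go: {4,6,9} 1  {6,8,9} 2  {7,8,9} 1
  4 to go: {2,4,6,9} 1  {4,6,8,9} 3  {5,7,8,9} 1  {6,7,8,9} 3
  5 to go: {2,4,6,8,9} 4  {3,5,7,8,9} 1  {4,6,7,8,9} 6  {5,6,7,8,9} 4
  6 to go: {2,4,6,7,8,9} 10  {3,5,6,7,8,9} 5  {4,5,6,7,8,9} 10
  7 to go: {1,2,4,6,7,8,9} 10  {2,4,5,6,7,8,9} 20  {3,4,5,6,7,8,9} 15
  8 to go: {1,2,4,5,6,7,8,9} 30  {2,3,4,5,6,7,8,9} 35
  if 0:e drops first: 65 orders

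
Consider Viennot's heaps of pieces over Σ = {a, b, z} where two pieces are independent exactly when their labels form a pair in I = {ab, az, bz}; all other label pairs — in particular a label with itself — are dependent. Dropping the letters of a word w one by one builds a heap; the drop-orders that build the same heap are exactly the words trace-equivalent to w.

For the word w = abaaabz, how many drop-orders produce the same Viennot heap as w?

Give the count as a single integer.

piece 0:a — minimal
piece 1:b — minimal
piece 2:a rests on {0:a}
piece 3:a rests on {2:a}
piece 4:a rests on {3:a}
piece 5:b rests on {1:b}
piece 6:z — minimal
minimal pieces: {0:a, 1:b, 6:z}
ways to finish when only these pieces remain (= sum over removing one remaining piece with nothing left below it):
  1 left: {4}→1  {5}→1  {6}→1
  2 left: {1,5}→1  {3,4}→1  {4,5}→2  {4,6}→2  {5,6}→2
  3 left: {1,4,5}→3  {1,5,6}→3  {2,3,4}→1  {3,4,5}→3  {3,4,6}→3  {4,5,6}→6
  4 left: {0,2,3,4}→1  {1,3,4,5}→6  {1,4,5,6}→12  {2,3,4,5}→4  {2,3,4,6}→4  {3,4,5,6}→12
  5 left: {0,2,3,4,5}→5  {0,2,3,4,6}→5  {1,2,3,4,5}→10  {1,3,4,5,6}→30  {2,3,4,5,6}→20
  placing 0:a first → 60 extensions
  placing 1:b first → 30 extensions
  placing 6:z first → 15 extensions
total linear extensions = 105

105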